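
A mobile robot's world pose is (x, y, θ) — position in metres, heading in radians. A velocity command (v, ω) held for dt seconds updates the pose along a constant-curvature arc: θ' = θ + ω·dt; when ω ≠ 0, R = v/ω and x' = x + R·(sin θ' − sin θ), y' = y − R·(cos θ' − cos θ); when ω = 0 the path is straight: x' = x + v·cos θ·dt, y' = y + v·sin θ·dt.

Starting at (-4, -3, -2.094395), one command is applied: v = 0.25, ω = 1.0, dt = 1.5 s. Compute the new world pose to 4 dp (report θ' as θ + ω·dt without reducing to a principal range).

θ' = -2.0944 + 1.0·1.5 = -0.5944
R = v/ω = 0.25/1.0 = 0.2500
x' = -4 + 0.2500·(sin -0.5944 − sin -2.0944) = -3.9235
y' = -3 − 0.2500·(cos -0.5944 − cos -2.0944) = -3.3321

(-3.9235, -3.3321, -0.5944)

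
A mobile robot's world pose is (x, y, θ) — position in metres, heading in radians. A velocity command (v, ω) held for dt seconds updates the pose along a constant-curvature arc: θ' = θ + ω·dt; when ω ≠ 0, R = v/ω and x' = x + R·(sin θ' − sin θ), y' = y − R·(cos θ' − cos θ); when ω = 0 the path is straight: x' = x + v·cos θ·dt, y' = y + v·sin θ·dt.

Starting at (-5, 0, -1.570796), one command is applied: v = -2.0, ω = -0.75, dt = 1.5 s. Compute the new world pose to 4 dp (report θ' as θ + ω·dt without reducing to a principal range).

(-3.4831, 2.4060, -2.6958)

θ' = -1.5708 + -0.75·1.5 = -2.6958
R = v/ω = -2.0/-0.75 = 2.6667
x' = -5 + 2.6667·(sin -2.6958 − sin -1.5708) = -3.4831
y' = 0 − 2.6667·(cos -2.6958 − cos -1.5708) = 2.4060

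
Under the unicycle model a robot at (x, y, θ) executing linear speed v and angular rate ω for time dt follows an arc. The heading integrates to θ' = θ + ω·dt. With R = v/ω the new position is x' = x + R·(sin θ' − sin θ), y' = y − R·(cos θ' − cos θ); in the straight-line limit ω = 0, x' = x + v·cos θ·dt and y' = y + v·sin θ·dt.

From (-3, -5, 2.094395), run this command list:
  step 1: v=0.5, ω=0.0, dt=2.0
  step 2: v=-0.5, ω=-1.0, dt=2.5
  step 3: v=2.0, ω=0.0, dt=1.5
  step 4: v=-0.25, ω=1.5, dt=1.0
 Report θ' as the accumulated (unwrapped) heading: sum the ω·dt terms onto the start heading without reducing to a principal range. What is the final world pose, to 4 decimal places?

(-1.5876, -6.1038, 1.0944)

step 1: θ'=2.0944 (straight) → pose (-3.5000, -4.1340, 2.0944)
step 2: θ'=-0.4056 (R=0.5000) → pose (-4.1303, -4.8434, -0.4056)
step 3: θ'=-0.4056 (straight) → pose (-1.3737, -6.0271, -0.4056)
step 4: θ'=1.0944 (R=-0.1667) → pose (-1.5876, -6.1038, 1.0944)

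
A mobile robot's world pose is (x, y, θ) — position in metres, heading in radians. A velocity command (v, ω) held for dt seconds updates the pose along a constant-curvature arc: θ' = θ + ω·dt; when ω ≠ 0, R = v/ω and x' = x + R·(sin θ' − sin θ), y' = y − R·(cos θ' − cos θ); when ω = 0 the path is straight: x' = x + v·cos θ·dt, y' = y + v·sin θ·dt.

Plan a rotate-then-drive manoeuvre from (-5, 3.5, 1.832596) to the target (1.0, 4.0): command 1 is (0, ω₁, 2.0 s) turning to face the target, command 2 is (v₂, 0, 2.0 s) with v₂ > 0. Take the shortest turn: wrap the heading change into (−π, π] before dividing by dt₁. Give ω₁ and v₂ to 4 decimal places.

heading to target = atan2(4−3.5, 1−-5) = 0.0831
Δθ = wrap(0.0831 − 1.8326) = -1.7495; ω₁ = Δθ/dt₁ = -0.8747
distance = √((1−-5)² + (4−3.5)²) = 6.0208; v₂ = distance/dt₂ = 3.0104

ω₁ = -0.8747, v₂ = 3.0104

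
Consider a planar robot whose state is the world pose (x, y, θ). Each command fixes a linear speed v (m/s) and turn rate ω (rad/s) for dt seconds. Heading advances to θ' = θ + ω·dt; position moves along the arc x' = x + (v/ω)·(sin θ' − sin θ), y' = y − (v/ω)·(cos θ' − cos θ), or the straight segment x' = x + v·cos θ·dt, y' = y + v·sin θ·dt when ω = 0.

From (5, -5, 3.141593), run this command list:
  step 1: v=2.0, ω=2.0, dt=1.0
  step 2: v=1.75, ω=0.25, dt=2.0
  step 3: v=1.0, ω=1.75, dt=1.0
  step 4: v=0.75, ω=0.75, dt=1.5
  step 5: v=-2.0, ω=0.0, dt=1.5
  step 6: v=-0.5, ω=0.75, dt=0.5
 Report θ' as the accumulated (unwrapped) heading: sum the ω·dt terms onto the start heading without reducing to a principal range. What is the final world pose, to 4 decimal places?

(9.0456, -10.3761, 8.8916)

step 1: θ'=5.1416 (R=1.0000) → pose (4.0907, -6.4161, 5.1416)
step 2: θ'=5.6416 (R=7.0000) → pose (6.2665, -9.1111, 5.6416)
step 3: θ'=7.3916 (R=0.5714) → pose (7.1199, -8.9082, 7.3916)
step 4: θ'=8.5166 (R=1.0000) → pose (7.0133, -7.8470, 8.5166)
step 5: θ'=8.5166 (straight) → pose (8.8588, -10.2121, 8.5166)
step 6: θ'=8.8916 (R=-0.6667) → pose (9.0456, -10.3761, 8.8916)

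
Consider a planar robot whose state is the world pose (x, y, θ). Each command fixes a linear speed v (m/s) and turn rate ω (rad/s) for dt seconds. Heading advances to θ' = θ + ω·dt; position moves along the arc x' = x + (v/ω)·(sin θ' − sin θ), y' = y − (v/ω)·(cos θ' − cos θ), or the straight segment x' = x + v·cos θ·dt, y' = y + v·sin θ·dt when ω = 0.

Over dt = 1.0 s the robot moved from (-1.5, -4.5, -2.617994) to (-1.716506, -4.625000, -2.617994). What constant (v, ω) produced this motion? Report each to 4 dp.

v = 0.2500, ω = 0.0000

Δθ = -2.617994 − -2.617994 = 0.000000
ω = Δθ/dt = 0.000000/1.0 = 0.0000
ω = 0 → v = (Δx·cos θ + Δy·sin θ)/dt = 0.2500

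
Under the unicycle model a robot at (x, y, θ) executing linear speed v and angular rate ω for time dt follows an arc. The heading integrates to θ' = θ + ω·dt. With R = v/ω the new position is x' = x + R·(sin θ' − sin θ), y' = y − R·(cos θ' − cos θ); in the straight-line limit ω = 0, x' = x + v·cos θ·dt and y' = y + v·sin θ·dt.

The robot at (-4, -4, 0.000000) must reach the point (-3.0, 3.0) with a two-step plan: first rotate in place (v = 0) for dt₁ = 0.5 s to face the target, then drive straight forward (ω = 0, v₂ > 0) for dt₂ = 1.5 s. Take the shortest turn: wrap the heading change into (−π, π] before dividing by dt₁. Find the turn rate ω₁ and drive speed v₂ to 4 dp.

ω₁ = 2.8578, v₂ = 4.7140

heading to target = atan2(3−-4, -3−-4) = 1.4289
Δθ = wrap(1.4289 − 0.0000) = 1.4289; ω₁ = Δθ/dt₁ = 2.8578
distance = √((-3−-4)² + (3−-4)²) = 7.0711; v₂ = distance/dt₂ = 4.7140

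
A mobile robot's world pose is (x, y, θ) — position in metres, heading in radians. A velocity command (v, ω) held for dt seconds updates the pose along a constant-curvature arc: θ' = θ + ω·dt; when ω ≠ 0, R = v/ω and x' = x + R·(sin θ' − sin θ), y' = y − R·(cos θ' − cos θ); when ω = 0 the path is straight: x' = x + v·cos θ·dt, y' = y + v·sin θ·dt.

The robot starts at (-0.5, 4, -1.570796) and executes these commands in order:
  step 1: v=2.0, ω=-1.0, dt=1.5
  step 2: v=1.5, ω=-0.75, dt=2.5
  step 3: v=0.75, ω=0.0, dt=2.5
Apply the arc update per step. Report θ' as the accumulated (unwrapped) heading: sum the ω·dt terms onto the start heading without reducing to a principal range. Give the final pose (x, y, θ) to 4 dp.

(-4.0121, 6.2867, -4.9458)

step 1: θ'=-3.0708 (R=-2.0000) → pose (-2.3585, 2.0050, -3.0708)
step 2: θ'=-4.9458 (R=-2.0000) → pose (-4.4458, 4.4626, -4.9458)
step 3: θ'=-4.9458 (straight) → pose (-4.0121, 6.2867, -4.9458)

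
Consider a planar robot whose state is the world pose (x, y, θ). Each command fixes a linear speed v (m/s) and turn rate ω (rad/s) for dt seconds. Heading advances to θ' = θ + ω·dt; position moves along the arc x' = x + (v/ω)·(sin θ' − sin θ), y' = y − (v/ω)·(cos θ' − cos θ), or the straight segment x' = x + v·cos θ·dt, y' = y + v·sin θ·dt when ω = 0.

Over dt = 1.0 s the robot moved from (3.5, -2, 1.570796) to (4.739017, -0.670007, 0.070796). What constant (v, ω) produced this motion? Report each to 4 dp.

v = 2.0000, ω = -1.5000

Δθ = 0.070796 − 1.570796 = -1.500000
ω = Δθ/dt = -1.500000/1.0 = -1.5000
R = −Δy/(cos θ' − cos θ) = -1.3333
v = R·ω = -1.3333·-1.5000 = 2.0000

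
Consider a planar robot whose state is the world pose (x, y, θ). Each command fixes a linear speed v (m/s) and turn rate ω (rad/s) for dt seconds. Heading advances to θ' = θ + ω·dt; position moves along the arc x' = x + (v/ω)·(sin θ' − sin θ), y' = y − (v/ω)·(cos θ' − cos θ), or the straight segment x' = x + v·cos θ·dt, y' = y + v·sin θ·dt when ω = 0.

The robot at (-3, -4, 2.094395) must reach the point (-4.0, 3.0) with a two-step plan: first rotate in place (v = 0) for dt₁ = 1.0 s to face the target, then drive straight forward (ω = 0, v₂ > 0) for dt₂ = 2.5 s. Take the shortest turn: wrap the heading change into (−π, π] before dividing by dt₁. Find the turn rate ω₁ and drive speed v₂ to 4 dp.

ω₁ = -0.3817, v₂ = 2.8284

heading to target = atan2(3−-4, -4−-3) = 1.7127
Δθ = wrap(1.7127 − 2.0944) = -0.3817; ω₁ = Δθ/dt₁ = -0.3817
distance = √((-4−-3)² + (3−-4)²) = 7.0711; v₂ = distance/dt₂ = 2.8284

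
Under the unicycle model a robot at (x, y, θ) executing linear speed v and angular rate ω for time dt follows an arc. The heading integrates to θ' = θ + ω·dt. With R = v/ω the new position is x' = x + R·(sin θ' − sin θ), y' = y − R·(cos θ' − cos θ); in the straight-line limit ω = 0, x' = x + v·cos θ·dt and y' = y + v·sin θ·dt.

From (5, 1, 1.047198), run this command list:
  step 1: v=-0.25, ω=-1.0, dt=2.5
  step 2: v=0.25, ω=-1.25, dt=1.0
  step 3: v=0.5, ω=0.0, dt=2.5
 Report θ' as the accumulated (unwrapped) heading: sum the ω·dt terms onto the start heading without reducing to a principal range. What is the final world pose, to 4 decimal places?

(3.2900, 0.3599, -2.7028)

step 1: θ'=-1.4528 (R=0.2500) → pose (4.5352, 1.0956, -1.4528)
step 2: θ'=-2.7028 (R=-0.2000) → pose (4.4216, 0.8910, -2.7028)
step 3: θ'=-2.7028 (straight) → pose (3.2900, 0.3599, -2.7028)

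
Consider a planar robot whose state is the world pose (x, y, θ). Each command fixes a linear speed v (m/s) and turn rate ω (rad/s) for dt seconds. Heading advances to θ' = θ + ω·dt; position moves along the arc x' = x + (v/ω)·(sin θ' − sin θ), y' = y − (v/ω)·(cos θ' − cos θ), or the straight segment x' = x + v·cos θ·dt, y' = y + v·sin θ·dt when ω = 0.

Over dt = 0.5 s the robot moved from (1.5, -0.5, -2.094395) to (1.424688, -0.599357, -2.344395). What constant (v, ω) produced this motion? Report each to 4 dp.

v = 0.2500, ω = -0.5000

Δθ = -2.344395 − -2.094395 = -0.250000
ω = Δθ/dt = -0.250000/0.5 = -0.5000
R = −Δy/(cos θ' − cos θ) = -0.5000
v = R·ω = -0.5000·-0.5000 = 0.2500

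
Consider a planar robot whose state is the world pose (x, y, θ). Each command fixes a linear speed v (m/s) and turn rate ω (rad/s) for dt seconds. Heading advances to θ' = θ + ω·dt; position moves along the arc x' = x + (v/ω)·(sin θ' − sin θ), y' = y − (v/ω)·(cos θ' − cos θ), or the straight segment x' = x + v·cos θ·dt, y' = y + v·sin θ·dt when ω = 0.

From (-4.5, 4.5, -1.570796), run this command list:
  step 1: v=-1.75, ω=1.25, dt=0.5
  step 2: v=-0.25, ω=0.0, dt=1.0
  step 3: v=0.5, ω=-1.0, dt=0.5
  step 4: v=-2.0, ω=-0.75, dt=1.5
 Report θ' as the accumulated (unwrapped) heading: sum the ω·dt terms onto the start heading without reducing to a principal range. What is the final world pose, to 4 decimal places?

step 1: θ'=-0.9458 (R=-1.4000) → pose (-4.7647, 5.3191, -0.9458)
step 2: θ'=-0.9458 (straight) → pose (-4.9109, 5.5219, -0.9458)
step 3: θ'=-1.4458 (R=-0.5000) → pose (-4.8203, 5.2917, -1.4458)
step 4: θ'=-2.5708 (R=2.6667) → pose (-3.6153, 7.8681, -2.5708)

(-3.6153, 7.8681, -2.5708)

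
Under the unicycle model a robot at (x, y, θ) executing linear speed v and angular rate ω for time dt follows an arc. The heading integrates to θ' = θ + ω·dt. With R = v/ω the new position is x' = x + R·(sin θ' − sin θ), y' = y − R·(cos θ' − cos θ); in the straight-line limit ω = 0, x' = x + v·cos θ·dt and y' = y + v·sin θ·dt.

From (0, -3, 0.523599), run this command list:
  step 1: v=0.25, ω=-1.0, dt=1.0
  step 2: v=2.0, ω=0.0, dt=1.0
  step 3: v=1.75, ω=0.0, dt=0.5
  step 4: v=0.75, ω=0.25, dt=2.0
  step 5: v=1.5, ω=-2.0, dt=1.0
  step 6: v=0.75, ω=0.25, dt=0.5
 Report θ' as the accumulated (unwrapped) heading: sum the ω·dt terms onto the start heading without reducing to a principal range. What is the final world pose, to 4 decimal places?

step 1: θ'=-0.4764 (R=-0.2500) → pose (0.2396, -2.9943, -0.4764)
step 2: θ'=-0.4764 (straight) → pose (2.0169, -3.9115, -0.4764)
step 3: θ'=-0.4764 (straight) → pose (2.7945, -4.3128, -0.4764)
step 4: θ'=0.0236 (R=3.0000) → pose (4.2411, -4.6460, 0.0236)
step 5: θ'=-1.9764 (R=-0.7500) → pose (4.9479, -5.6917, -1.9764)
step 6: θ'=-1.8514 (R=3.0000) → pose (4.8218, -6.0446, -1.8514)

(4.8218, -6.0446, -1.8514)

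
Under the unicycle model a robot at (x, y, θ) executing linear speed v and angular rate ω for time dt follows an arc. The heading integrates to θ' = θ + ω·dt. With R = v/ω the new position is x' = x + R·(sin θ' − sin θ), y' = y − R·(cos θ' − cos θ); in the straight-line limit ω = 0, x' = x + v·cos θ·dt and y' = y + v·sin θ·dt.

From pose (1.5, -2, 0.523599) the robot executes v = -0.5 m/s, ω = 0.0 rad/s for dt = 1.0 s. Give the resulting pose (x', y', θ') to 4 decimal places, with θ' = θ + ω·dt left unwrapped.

(1.0670, -2.2500, 0.5236)

θ' = 0.5236 + 0.0·1.0 = 0.5236
ω = 0 → straight: x' = 1.5 + -0.5·cos(0.5236)·1.0 = 1.0670
y' = -2 + -0.5·sin(0.5236)·1.0 = -2.2500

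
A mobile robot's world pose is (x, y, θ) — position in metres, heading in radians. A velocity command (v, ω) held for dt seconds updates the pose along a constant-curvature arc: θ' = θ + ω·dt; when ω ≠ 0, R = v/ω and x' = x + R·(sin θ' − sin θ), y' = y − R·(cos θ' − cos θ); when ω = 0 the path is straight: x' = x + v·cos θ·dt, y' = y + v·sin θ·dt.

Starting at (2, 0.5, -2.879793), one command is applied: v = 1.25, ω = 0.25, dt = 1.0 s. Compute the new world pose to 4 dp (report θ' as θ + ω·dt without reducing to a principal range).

θ' = -2.8798 + 0.25·1.0 = -2.6298
R = v/ω = 1.25/0.25 = 5.0000
x' = 2 + 5.0000·(sin -2.6298 − sin -2.8798) = 0.8454
y' = 0.5 − 5.0000·(cos -2.6298 − cos -2.8798) = 0.0297

(0.8454, 0.0297, -2.6298)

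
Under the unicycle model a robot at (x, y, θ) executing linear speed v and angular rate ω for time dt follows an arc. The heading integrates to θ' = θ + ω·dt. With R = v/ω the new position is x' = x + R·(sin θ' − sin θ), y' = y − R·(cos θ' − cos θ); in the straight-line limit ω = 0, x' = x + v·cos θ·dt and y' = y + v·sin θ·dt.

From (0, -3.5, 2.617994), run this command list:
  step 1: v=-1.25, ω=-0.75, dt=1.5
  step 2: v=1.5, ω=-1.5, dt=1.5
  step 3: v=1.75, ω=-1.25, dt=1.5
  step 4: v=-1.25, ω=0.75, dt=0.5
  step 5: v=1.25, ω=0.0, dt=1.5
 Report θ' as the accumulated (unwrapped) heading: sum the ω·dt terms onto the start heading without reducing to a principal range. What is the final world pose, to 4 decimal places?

step 1: θ'=1.4930 (R=1.6667) → pose (0.8283, -5.0729, 1.4930)
step 2: θ'=-0.7570 (R=-1.0000) → pose (2.5120, -4.4237, -0.7570)
step 3: θ'=-2.6320 (R=-1.4000) → pose (2.2335, -6.6635, -2.6320)
step 4: θ'=-2.2570 (R=-1.6667) → pose (2.7099, -6.2646, -2.2570)
step 5: θ'=-2.2570 (straight) → pose (1.5219, -7.7152, -2.2570)

(1.5219, -7.7152, -2.2570)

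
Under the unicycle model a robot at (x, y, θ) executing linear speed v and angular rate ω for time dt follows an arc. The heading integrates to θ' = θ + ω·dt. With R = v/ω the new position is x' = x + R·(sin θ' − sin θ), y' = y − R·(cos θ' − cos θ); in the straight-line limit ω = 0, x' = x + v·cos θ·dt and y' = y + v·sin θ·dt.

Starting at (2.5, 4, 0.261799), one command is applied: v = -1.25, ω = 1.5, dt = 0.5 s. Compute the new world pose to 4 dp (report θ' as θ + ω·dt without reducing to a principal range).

θ' = 0.2618 + 1.5·0.5 = 1.0118
R = v/ω = -1.25/1.5 = -0.8333
x' = 2.5 + -0.8333·(sin 1.0118 − sin 0.2618) = 2.0092
y' = 4 − -0.8333·(cos 1.0118 − cos 0.2618) = 3.6370

(2.0092, 3.6370, 1.0118)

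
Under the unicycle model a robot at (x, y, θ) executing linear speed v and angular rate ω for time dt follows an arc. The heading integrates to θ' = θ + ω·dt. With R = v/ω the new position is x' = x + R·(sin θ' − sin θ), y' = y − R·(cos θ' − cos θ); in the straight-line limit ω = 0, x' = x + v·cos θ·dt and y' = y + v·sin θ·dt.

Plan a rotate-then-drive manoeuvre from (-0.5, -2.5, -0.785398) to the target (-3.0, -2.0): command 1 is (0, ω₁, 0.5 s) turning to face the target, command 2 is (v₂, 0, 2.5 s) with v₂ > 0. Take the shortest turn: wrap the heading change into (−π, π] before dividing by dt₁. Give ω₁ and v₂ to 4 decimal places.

heading to target = atan2(-2−-2.5, -3−-0.5) = 2.9442
Δθ = wrap(2.9442 − -0.7854) = -2.5536; ω₁ = Δθ/dt₁ = -5.1072
distance = √((-3−-0.5)² + (-2−-2.5)²) = 2.5495; v₂ = distance/dt₂ = 1.0198

ω₁ = -5.1072, v₂ = 1.0198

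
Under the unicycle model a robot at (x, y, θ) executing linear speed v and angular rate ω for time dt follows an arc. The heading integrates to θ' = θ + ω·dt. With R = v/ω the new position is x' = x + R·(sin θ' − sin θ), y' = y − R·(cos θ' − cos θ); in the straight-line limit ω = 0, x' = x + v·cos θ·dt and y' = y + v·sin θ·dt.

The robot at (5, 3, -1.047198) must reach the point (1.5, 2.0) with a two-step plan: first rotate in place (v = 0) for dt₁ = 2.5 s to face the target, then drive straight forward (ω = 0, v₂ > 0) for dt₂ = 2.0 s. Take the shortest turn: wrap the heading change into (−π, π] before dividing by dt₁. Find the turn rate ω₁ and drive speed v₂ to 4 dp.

ω₁ = -0.7264, v₂ = 1.8200

heading to target = atan2(2−3, 1.5−5) = -2.8633
Δθ = wrap(-2.8633 − -1.0472) = -1.8161; ω₁ = Δθ/dt₁ = -0.7264
distance = √((1.5−5)² + (2−3)²) = 3.6401; v₂ = distance/dt₂ = 1.8200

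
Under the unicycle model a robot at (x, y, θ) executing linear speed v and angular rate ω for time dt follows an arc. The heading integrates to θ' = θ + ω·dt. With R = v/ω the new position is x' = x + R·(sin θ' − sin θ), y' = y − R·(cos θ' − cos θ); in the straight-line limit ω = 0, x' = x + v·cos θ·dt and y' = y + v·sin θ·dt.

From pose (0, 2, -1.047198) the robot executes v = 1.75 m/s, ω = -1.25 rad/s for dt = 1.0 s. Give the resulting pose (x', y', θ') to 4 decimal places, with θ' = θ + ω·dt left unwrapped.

θ' = -1.0472 + -1.25·1.0 = -2.2972
R = v/ω = 1.75/-1.25 = -1.4000
x' = 0 + -1.4000·(sin -2.2972 − sin -1.0472) = -0.1658
y' = 2 − -1.4000·(cos -2.2972 − cos -1.0472) = 0.3701

(-0.1658, 0.3701, -2.2972)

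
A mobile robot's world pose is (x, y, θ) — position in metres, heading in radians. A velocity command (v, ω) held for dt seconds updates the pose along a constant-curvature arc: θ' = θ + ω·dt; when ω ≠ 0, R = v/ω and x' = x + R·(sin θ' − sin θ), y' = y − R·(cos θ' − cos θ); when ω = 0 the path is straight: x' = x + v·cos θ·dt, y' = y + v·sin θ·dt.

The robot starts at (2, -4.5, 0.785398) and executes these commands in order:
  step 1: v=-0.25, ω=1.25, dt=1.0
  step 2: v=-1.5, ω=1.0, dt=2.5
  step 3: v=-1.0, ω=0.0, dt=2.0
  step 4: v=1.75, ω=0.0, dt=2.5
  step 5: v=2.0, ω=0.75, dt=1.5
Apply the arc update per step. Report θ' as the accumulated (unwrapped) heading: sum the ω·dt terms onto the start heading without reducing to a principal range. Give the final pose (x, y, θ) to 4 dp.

step 1: θ'=2.0354 (R=-0.2000) → pose (1.9626, -4.7310, 2.0354)
step 2: θ'=4.5354 (R=-1.5000) → pose (4.7802, -4.3230, 4.5354)
step 3: θ'=4.5354 (straight) → pose (5.1323, -2.3543, 4.5354)
step 4: θ'=4.5354 (straight) → pose (4.3620, -6.6609, 4.5354)
step 5: θ'=5.6604 (R=2.6667) → pose (5.4316, -9.2965, 5.6604)

(5.4316, -9.2965, 5.6604)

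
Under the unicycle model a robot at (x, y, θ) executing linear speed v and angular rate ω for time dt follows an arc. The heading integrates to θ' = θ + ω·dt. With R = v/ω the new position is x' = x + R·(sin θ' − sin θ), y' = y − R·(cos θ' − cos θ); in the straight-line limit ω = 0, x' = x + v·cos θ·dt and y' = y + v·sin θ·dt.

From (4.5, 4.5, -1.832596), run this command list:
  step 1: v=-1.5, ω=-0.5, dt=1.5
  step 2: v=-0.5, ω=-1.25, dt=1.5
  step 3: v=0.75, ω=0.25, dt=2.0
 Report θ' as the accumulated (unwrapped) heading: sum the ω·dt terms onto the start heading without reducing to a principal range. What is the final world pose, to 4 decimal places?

step 1: θ'=-2.5826 (R=3.0000) → pose (5.8068, 6.2669, -2.5826)
step 2: θ'=-4.4576 (R=0.4000) → pose (6.4060, 6.0286, -4.4576)
step 3: θ'=-3.9576 (R=3.0000) → pose (5.6881, 7.3279, -3.9576)

(5.6881, 7.3279, -3.9576)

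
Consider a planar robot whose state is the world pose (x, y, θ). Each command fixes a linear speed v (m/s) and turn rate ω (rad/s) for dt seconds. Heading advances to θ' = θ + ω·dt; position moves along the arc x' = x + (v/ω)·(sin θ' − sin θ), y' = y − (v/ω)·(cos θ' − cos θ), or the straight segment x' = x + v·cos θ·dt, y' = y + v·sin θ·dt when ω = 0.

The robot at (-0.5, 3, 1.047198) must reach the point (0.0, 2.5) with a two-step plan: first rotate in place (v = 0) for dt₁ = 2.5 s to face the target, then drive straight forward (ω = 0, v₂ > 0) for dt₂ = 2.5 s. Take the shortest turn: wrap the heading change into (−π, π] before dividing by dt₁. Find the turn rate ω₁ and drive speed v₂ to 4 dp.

heading to target = atan2(2.5−3, 0−-0.5) = -0.7854
Δθ = wrap(-0.7854 − 1.0472) = -1.8326; ω₁ = Δθ/dt₁ = -0.7330
distance = √((0−-0.5)² + (2.5−3)²) = 0.7071; v₂ = distance/dt₂ = 0.2828

ω₁ = -0.7330, v₂ = 0.2828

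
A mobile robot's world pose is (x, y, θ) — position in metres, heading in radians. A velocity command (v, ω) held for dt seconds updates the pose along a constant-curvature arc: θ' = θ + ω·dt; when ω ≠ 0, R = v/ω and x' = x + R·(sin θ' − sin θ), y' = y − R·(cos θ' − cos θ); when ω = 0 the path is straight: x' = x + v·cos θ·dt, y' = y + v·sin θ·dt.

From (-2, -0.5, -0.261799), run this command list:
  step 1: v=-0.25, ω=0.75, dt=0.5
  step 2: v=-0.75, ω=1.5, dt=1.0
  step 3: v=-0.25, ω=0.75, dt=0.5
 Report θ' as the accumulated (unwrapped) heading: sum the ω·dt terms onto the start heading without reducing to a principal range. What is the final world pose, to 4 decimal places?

(-2.5387, -1.1298, 1.9882)

step 1: θ'=0.1132 (R=-0.3333) → pose (-2.1239, -0.4908, 0.1132)
step 2: θ'=1.6132 (R=-0.5000) → pose (-2.5670, -1.0088, 1.6132)
step 3: θ'=1.9882 (R=-0.3333) → pose (-2.5387, -1.1298, 1.9882)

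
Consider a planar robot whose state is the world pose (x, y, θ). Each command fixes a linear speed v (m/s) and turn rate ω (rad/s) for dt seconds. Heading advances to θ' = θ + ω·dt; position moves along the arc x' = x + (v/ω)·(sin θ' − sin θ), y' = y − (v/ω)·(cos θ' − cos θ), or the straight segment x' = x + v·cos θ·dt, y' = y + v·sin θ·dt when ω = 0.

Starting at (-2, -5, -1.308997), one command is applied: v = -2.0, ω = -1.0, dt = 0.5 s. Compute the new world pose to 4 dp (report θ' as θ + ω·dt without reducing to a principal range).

θ' = -1.3090 + -1.0·0.5 = -1.8090
R = v/ω = -2.0/-1.0 = 2.0000
x' = -2 + 2.0000·(sin -1.8090 − sin -1.3090) = -2.0117
y' = -5 − 2.0000·(cos -1.8090 − cos -1.3090) = -4.0105

(-2.0117, -4.0105, -1.8090)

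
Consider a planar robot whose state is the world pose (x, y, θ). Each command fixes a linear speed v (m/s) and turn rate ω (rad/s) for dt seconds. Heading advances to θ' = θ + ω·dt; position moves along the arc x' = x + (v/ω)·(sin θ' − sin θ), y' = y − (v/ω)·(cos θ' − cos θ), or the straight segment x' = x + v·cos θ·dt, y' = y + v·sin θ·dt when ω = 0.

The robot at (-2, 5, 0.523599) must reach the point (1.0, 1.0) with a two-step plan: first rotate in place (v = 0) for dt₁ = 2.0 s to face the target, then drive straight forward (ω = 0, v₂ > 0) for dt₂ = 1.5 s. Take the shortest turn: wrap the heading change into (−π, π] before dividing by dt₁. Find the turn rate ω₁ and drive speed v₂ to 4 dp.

heading to target = atan2(1−5, 1−-2) = -0.9273
Δθ = wrap(-0.9273 − 0.5236) = -1.4509; ω₁ = Δθ/dt₁ = -0.7254
distance = √((1−-2)² + (1−5)²) = 5.0000; v₂ = distance/dt₂ = 3.3333

ω₁ = -0.7254, v₂ = 3.3333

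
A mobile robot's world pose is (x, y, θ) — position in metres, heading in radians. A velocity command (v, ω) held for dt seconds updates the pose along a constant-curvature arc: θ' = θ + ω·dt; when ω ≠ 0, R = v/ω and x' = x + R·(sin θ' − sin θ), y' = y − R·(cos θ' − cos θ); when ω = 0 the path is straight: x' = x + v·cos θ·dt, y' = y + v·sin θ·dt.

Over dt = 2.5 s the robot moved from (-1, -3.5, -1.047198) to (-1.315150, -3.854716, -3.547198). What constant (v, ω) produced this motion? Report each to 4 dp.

v = 0.2500, ω = -1.0000

Δθ = -3.547198 − -1.047198 = -2.500000
ω = Δθ/dt = -2.500000/2.5 = -1.0000
R = −Δy/(cos θ' − cos θ) = -0.2500
v = R·ω = -0.2500·-1.0000 = 0.2500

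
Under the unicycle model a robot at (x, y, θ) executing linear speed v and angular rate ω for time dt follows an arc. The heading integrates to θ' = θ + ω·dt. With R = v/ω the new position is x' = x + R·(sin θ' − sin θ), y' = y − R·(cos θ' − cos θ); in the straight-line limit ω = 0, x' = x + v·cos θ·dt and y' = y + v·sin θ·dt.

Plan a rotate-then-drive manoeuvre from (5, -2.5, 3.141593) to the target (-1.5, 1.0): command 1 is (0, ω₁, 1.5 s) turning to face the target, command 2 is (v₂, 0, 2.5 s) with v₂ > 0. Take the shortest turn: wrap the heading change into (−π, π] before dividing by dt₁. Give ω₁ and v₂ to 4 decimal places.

ω₁ = -0.3293, v₂ = 2.9530

heading to target = atan2(1−-2.5, -1.5−5) = 2.6477
Δθ = wrap(2.6477 − 3.1416) = -0.4939; ω₁ = Δθ/dt₁ = -0.3293
distance = √((-1.5−5)² + (1−-2.5)²) = 7.3824; v₂ = distance/dt₂ = 2.9530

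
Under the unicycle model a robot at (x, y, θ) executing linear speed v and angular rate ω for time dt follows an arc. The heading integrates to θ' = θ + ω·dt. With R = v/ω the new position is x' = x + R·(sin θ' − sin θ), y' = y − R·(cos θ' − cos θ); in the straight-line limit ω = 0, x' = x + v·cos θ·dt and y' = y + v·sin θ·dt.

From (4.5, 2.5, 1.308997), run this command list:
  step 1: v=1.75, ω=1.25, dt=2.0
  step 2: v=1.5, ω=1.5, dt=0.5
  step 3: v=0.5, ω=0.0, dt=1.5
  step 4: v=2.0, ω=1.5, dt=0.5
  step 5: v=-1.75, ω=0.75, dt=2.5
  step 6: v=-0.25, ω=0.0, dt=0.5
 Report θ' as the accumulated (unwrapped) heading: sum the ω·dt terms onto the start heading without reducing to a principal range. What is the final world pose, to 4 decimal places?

(-1.8248, 1.6753, 7.1840)

step 1: θ'=3.8090 (R=1.4000) → pose (2.2812, 3.9619, 3.8090)
step 2: θ'=4.5590 (R=1.0000) → pose (1.9119, 3.3293, 4.5590)
step 3: θ'=4.5590 (straight) → pose (1.7973, 2.5881, 4.5590)
step 4: θ'=5.3090 (R=1.3333) → pose (2.0120, 1.6353, 5.3090)
step 5: θ'=7.1840 (R=-2.3333) → pose (-1.7472, 1.7733, 7.1840)
step 6: θ'=7.1840 (straight) → pose (-1.8248, 1.6753, 7.1840)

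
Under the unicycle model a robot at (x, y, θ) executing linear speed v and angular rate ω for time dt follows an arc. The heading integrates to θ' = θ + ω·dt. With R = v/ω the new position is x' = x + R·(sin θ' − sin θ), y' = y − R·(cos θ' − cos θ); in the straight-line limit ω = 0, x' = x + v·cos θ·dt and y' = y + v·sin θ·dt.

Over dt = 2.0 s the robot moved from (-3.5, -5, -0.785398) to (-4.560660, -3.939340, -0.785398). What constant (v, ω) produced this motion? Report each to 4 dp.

v = -0.7500, ω = 0.0000

Δθ = -0.785398 − -0.785398 = 0.000000
ω = Δθ/dt = 0.000000/2.0 = 0.0000
ω = 0 → v = (Δx·cos θ + Δy·sin θ)/dt = -0.7500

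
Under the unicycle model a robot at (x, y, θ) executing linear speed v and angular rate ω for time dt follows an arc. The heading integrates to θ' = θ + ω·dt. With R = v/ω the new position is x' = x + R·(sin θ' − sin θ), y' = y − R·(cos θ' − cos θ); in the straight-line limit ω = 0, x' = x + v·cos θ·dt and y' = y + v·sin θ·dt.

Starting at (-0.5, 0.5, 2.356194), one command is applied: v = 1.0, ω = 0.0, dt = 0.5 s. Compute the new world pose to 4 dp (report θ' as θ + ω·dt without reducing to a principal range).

(-0.8536, 0.8536, 2.3562)

θ' = 2.3562 + 0.0·0.5 = 2.3562
ω = 0 → straight: x' = -0.5 + 1.0·cos(2.3562)·0.5 = -0.8536
y' = 0.5 + 1.0·sin(2.3562)·0.5 = 0.8536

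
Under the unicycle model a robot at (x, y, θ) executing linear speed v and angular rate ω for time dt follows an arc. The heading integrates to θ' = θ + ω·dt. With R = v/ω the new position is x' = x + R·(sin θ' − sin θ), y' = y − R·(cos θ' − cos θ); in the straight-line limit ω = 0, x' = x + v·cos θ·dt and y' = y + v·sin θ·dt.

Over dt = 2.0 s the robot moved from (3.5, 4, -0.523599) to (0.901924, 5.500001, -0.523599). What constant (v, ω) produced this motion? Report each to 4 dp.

v = -1.5000, ω = 0.0000

Δθ = -0.523599 − -0.523599 = 0.000000
ω = Δθ/dt = 0.000000/2.0 = 0.0000
ω = 0 → v = (Δx·cos θ + Δy·sin θ)/dt = -1.5000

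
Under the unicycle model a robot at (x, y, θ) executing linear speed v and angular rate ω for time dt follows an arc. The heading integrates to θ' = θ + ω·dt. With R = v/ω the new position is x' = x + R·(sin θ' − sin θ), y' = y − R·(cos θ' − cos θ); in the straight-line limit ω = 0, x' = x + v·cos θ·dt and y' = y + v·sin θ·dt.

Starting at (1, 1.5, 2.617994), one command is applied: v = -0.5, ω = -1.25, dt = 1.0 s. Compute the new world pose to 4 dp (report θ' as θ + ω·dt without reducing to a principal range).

(1.1918, 1.0730, 1.3680)

θ' = 2.6180 + -1.25·1.0 = 1.3680
R = v/ω = -0.5/-1.25 = 0.4000
x' = 1 + 0.4000·(sin 1.3680 − sin 2.6180) = 1.1918
y' = 1.5 − 0.4000·(cos 1.3680 − cos 2.6180) = 1.0730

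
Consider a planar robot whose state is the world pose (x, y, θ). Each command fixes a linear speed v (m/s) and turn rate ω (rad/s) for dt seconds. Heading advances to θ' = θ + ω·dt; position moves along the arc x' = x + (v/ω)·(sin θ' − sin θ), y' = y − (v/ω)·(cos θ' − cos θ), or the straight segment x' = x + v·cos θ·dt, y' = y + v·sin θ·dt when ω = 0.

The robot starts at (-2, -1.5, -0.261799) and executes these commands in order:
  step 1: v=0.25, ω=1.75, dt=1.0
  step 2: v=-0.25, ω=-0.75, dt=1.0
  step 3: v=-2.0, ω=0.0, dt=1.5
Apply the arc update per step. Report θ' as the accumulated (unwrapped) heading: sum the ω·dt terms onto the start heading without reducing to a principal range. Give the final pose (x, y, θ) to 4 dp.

(-4.1476, -3.6117, 0.7382)

step 1: θ'=1.4882 (R=0.1429) → pose (-1.8207, -1.3738, 1.4882)
step 2: θ'=0.7382 (R=0.3333) → pose (-1.9285, -1.5929, 0.7382)
step 3: θ'=0.7382 (straight) → pose (-4.1476, -3.6117, 0.7382)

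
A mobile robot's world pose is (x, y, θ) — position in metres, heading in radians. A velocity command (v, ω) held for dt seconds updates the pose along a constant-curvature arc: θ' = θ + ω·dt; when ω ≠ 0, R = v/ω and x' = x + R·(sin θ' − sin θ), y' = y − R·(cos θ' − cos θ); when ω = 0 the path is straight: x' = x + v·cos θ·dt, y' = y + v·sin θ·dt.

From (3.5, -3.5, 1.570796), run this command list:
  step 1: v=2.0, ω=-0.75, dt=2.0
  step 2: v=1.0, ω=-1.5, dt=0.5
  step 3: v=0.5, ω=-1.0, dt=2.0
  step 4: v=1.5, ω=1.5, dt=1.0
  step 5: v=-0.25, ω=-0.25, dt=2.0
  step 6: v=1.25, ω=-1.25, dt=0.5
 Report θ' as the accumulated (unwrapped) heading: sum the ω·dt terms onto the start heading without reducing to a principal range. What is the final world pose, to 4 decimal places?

step 1: θ'=0.0708 (R=-2.6667) → pose (5.9780, -0.8400, 0.0708)
step 2: θ'=-0.6792 (R=-0.6667) → pose (6.4440, -0.9863, -0.6792)
step 3: θ'=-2.6792 (R=-0.5000) → pose (6.3529, -1.8228, -2.6792)
step 4: θ'=-1.1792 (R=1.0000) → pose (5.8747, -3.0995, -1.1792)
step 5: θ'=-1.6792 (R=1.0000) → pose (5.8049, -2.6096, -1.6792)
step 6: θ'=-2.3042 (R=-1.0000) → pose (5.5537, -3.1708, -2.3042)

(5.5537, -3.1708, -2.3042)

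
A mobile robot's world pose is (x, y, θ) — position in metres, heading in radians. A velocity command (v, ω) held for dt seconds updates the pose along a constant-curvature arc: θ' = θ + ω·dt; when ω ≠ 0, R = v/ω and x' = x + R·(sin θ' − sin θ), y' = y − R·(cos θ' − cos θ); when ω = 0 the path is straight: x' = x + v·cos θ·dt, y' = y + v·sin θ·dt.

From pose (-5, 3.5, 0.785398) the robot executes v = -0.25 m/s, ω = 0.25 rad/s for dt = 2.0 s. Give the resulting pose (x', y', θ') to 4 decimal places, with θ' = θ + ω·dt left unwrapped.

θ' = 0.7854 + 0.25·2.0 = 1.2854
R = v/ω = -0.25/0.25 = -1.0000
x' = -5 + -1.0000·(sin 1.2854 − sin 0.7854) = -5.2524
y' = 3.5 − -1.0000·(cos 1.2854 − cos 0.7854) = 3.0744

(-5.2524, 3.0744, 1.2854)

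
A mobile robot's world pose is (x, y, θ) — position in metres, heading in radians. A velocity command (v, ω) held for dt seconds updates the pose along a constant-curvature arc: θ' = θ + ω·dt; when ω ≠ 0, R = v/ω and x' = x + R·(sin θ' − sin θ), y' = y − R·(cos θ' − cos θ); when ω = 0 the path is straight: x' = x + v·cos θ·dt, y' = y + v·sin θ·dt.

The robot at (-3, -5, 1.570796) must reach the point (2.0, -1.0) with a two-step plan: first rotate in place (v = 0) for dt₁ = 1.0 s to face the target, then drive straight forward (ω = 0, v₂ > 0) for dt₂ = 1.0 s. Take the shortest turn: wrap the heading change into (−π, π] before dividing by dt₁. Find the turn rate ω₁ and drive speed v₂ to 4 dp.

ω₁ = -0.8961, v₂ = 6.4031

heading to target = atan2(-1−-5, 2−-3) = 0.6747
Δθ = wrap(0.6747 − 1.5708) = -0.8961; ω₁ = Δθ/dt₁ = -0.8961
distance = √((2−-3)² + (-1−-5)²) = 6.4031; v₂ = distance/dt₂ = 6.4031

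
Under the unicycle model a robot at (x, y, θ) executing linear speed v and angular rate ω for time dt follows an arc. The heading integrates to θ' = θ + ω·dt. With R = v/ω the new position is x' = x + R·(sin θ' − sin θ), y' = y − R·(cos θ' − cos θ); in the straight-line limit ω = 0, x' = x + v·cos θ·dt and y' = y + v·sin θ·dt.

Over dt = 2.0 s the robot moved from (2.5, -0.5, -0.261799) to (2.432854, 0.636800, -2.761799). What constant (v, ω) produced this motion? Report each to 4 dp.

v = -0.7500, ω = -1.2500

Δθ = -2.761799 − -0.261799 = -2.500000
ω = Δθ/dt = -2.500000/2.0 = -1.2500
R = −Δy/(cos θ' − cos θ) = 0.6000
v = R·ω = 0.6000·-1.2500 = -0.7500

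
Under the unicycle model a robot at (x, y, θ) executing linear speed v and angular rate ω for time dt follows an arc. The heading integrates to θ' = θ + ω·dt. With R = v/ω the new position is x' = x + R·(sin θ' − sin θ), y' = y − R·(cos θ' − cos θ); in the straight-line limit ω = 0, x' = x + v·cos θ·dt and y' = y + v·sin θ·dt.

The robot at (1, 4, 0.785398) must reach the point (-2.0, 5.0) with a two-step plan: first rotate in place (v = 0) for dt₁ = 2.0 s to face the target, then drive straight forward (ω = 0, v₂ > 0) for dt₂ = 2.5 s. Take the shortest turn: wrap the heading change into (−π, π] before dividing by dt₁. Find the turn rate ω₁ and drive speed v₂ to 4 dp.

ω₁ = 1.0172, v₂ = 1.2649

heading to target = atan2(5−4, -2−1) = 2.8198
Δθ = wrap(2.8198 − 0.7854) = 2.0344; ω₁ = Δθ/dt₁ = 1.0172
distance = √((-2−1)² + (5−4)²) = 3.1623; v₂ = distance/dt₂ = 1.2649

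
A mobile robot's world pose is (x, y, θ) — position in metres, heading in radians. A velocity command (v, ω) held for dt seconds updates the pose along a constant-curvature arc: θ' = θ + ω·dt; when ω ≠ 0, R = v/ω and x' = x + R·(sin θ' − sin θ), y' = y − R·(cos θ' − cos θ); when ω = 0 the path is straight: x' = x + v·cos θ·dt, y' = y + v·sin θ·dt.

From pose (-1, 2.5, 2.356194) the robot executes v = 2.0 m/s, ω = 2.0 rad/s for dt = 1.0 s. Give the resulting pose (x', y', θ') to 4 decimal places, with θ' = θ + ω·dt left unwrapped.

(-2.6443, 2.1416, 4.3562)

θ' = 2.3562 + 2.0·1.0 = 4.3562
R = v/ω = 2.0/2.0 = 1.0000
x' = -1 + 1.0000·(sin 4.3562 − sin 2.3562) = -2.6443
y' = 2.5 − 1.0000·(cos 4.3562 − cos 2.3562) = 2.1416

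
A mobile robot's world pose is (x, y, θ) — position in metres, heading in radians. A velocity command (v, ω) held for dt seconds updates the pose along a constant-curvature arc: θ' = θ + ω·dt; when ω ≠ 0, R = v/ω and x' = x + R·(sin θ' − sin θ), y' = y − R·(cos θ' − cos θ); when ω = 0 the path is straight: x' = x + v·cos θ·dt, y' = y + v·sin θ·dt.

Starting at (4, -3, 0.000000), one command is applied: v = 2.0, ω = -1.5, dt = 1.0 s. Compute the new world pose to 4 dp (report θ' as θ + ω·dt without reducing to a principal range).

θ' = 0.0000 + -1.5·1.0 = -1.5000
R = v/ω = 2.0/-1.5 = -1.3333
x' = 4 + -1.3333·(sin -1.5000 − sin 0.0000) = 5.3300
y' = -3 − -1.3333·(cos -1.5000 − cos 0.0000) = -4.2390

(5.3300, -4.2390, -1.5000)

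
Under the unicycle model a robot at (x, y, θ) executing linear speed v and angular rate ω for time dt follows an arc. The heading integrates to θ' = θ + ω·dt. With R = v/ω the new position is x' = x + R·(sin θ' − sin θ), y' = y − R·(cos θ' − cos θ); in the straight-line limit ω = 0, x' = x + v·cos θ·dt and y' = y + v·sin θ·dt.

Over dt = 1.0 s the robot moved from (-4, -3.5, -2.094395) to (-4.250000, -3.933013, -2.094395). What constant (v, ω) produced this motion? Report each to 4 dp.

v = 0.5000, ω = 0.0000

Δθ = -2.094395 − -2.094395 = 0.000000
ω = Δθ/dt = 0.000000/1.0 = 0.0000
ω = 0 → v = (Δx·cos θ + Δy·sin θ)/dt = 0.5000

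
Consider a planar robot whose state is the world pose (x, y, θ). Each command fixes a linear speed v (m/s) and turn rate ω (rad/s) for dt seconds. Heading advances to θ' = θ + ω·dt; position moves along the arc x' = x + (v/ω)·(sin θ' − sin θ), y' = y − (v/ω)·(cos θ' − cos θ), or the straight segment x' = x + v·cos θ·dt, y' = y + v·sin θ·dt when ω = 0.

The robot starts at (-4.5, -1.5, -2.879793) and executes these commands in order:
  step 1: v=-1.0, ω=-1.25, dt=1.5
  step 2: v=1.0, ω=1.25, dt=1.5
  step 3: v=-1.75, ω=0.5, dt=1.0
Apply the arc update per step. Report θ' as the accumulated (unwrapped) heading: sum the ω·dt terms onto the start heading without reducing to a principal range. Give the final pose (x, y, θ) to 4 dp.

(-2.9901, -0.6518, -2.3798)

step 1: θ'=-4.7548 (R=0.8000) → pose (-3.4937, -2.3067, -4.7548)
step 2: θ'=-2.8798 (R=0.8000) → pose (-4.5000, -1.5000, -2.8798)
step 3: θ'=-2.3798 (R=-3.5000) → pose (-2.9901, -0.6518, -2.3798)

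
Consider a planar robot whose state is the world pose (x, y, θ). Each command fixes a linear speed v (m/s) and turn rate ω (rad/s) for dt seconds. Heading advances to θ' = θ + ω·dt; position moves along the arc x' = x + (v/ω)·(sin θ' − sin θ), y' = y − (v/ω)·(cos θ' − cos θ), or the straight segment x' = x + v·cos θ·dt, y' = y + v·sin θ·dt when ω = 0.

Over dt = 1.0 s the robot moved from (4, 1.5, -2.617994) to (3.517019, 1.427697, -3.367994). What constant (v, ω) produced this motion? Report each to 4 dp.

Δθ = -3.367994 − -2.617994 = -0.750000
ω = Δθ/dt = -0.750000/1.0 = -0.7500
R = Δx/(sin θ' − sin θ) = -0.6667
v = R·ω = -0.6667·-0.7500 = 0.5000

v = 0.5000, ω = -0.7500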